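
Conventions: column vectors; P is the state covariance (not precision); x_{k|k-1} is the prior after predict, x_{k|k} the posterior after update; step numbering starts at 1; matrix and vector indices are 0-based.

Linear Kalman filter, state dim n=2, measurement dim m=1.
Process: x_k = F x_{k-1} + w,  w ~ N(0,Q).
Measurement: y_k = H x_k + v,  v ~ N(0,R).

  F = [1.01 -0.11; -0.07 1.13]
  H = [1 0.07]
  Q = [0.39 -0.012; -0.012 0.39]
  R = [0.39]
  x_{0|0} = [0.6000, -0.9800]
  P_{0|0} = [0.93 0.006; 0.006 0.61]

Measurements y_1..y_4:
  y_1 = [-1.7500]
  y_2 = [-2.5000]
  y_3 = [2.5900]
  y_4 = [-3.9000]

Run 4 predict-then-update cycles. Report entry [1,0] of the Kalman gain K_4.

K[1,0] = -0.4041

step 1: x^-=[0.7138, -1.1494]  P^-=[1.3447 -0.1467; -0.1467 1.1725]  S=[1.7200]  K=[0.7759; -0.0376]  nu=[-2.3833]  x^+=[-1.1354, -1.0599]  P^+=[0.3094 -0.0966; -0.0966 1.1701]
step 2: x^-=[-1.0302, -1.1182]  P^-=[0.7412 -0.2903; -0.2903 1.9009]  S=[1.0999]  K=[0.6554; -0.1429]  nu=[-1.3916]  x^+=[-1.9422, -0.9193]  P^+=[0.2687 -0.1872; -0.1872 1.8784]
step 3: x^-=[-1.8605, -0.9029]  P^-=[0.7284 -0.4796; -0.4796 2.8195]  S=[1.0651]  K=[0.6524; -0.2650]  nu=[4.5137]  x^+=[1.0842, -2.0989]  P^+=[0.2751 -0.2955; -0.2955 2.7447]
step 4: x^-=[1.3259, -2.4477]  P^-=[0.7695 -0.7121; -0.7121 3.9428]  S=[1.0791]  K=[0.6669; -0.4041]  nu=[-5.0546]  x^+=[-2.0449, -0.4049]  P^+=[0.2896 -0.4213; -0.4213 3.7665]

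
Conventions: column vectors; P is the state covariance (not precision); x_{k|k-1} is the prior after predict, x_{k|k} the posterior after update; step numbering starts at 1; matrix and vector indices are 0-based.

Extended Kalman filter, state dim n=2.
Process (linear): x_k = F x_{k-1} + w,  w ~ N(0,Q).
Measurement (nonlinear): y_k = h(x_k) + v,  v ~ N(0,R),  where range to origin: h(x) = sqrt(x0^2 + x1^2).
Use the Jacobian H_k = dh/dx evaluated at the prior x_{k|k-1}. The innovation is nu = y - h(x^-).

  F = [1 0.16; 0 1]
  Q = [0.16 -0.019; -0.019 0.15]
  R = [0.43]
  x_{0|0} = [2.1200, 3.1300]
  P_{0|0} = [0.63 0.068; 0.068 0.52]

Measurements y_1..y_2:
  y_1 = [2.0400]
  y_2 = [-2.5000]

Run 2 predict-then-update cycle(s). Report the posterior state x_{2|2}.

x_post = [-0.0871, 0.2163]

step 1: x^-=[2.6208, 3.1300]  P^-=[0.8251 0.1322; 0.1322 0.6700]  H_jac=[0.6420 0.7667]  S=[1.2941]  K=[0.4876; 0.4626]  nu=[-2.0423]  x^+=[1.6249, 2.1853]  P^+=[0.5173 -0.1597; -0.1597 0.3931]
step 2: x^-=[1.9745, 2.1853]  P^-=[0.6363 -0.1158; -0.1158 0.5431]  H_jac=[0.6704 0.7420]  S=[0.8998]  K=[0.3786; 0.3616]  nu=[-5.4452]  x^+=[-0.0871, 0.2163]  P^+=[0.5073 -0.2390; -0.2390 0.4255]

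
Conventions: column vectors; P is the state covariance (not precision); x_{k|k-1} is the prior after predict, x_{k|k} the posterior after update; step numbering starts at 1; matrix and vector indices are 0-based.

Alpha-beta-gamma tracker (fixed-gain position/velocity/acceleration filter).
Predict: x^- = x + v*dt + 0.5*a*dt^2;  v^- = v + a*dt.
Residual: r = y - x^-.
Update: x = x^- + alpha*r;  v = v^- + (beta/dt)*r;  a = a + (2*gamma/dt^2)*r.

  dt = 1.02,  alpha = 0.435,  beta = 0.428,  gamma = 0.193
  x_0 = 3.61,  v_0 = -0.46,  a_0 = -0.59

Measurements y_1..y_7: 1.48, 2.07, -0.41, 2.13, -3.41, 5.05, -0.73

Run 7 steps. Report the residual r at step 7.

step 1: x_pred=2.8339  r=-1.3539  x^+=2.2449  v^+=-1.6299  a^+=-1.0923
step 2: x_pred=0.0142  r=2.0558  x^+=0.9085  v^+=-1.8814  a^+=-0.3296
step 3: x_pred=-1.1820  r=0.7720  x^+=-0.8462  v^+=-1.8937  a^+=-0.0432
step 4: x_pred=-2.8002  r=4.9302  x^+=-0.6556  v^+=0.1311  a^+=1.7860
step 5: x_pred=0.4072  r=-3.8172  x^+=-1.2533  v^+=0.3510  a^+=0.3698
step 6: x_pred=-0.7029  r=5.7529  x^+=1.7996  v^+=3.1422  a^+=2.5042
step 7: x_pred=6.3073  r=-7.0373  x^+=3.2461  v^+=2.7435  a^+=-0.1068

resid = -7.0373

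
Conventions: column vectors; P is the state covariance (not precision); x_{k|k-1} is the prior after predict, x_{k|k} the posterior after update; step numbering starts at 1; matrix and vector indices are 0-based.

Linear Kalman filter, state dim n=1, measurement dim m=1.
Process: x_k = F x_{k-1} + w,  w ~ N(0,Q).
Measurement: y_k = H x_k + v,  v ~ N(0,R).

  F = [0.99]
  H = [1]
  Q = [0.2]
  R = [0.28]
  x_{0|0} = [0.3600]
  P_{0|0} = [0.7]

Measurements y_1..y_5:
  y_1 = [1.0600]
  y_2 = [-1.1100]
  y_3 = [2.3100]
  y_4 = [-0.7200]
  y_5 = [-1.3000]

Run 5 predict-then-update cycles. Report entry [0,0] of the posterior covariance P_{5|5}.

step 1: x^-=[0.3564]  P^-=[0.8861]  S=[1.1661]  K=[0.7599]  nu=[0.7036]  x^+=[0.8910]  P^+=[0.2128]
step 2: x^-=[0.8821]  P^-=[0.4085]  S=[0.6885]  K=[0.5933]  nu=[-1.9921]  x^+=[-0.2999]  P^+=[0.1661]
step 3: x^-=[-0.2969]  P^-=[0.3628]  S=[0.6428]  K=[0.5644]  nu=[2.6069]  x^+=[1.1745]  P^+=[0.1580]
step 4: x^-=[1.1628]  P^-=[0.3549]  S=[0.6349]  K=[0.5590]  nu=[-1.8828]  x^+=[0.1103]  P^+=[0.1565]
step 5: x^-=[0.1092]  P^-=[0.3534]  S=[0.6334]  K=[0.5579]  nu=[-1.4092]  x^+=[-0.6770]  P^+=[0.1562]

P_post[0,0] = 0.1562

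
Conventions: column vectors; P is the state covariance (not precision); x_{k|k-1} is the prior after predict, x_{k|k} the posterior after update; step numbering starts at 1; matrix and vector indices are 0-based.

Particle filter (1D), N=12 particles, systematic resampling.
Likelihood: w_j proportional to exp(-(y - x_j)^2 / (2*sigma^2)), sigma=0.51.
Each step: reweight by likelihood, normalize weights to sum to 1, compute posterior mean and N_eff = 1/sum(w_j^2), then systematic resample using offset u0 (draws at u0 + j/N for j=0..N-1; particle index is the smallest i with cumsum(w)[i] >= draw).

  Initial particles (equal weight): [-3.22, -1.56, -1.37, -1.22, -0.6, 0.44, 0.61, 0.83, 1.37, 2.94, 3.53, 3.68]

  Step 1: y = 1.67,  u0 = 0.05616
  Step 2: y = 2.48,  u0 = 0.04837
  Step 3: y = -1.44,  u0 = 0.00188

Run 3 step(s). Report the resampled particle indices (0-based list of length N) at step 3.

step 1: w=[0.0000, 0.0000, 0.0000, 0.0000, 0.0000, 0.0415, 0.0877, 0.1958, 0.6394, 0.0342, 0.0010, 0.0003]  mean=1.2156  Neff=2.1843  idx=[6, 7, 7, 7, 8, 8, 8, 8, 8, 8, 8, 9]
step 2: w=[0.0009, 0.0040, 0.0040, 0.0040, 0.0700, 0.0700, 0.0700, 0.0700, 0.0700, 0.0700, 0.0700, 0.4975]  mean=2.1439  Neff=3.5488  idx=[4, 5, 6, 8, 9, 10, 11, 11, 11, 11, 11, 11]
step 3: w=[0.1667, 0.1667, 0.1667, 0.1667, 0.1667, 0.1667, 0.0000, 0.0000, 0.0000, 0.0000, 0.0000, 0.0000]  mean=1.3700  Neff=6.0000  idx=[0, 0, 1, 1, 2, 2, 3, 3, 4, 4, 5, 5]

resampled_idx = [0, 0, 1, 1, 2, 2, 3, 3, 4, 4, 5, 5]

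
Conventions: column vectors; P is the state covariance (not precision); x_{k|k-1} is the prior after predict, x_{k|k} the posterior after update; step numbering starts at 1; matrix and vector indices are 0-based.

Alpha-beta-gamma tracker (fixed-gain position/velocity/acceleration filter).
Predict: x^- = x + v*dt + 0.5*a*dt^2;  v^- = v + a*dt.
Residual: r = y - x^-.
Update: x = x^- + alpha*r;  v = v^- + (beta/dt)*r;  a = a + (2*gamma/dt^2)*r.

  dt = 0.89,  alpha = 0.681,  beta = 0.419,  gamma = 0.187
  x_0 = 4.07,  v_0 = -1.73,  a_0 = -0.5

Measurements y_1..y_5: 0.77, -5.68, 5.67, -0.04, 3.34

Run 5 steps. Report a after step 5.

a_post = 3.4586

step 1: x_pred=2.3323  r=-1.5623  x^+=1.2684  v^+=-2.9105  a^+=-1.2376
step 2: x_pred=-1.8121  r=-3.8679  x^+=-4.4462  v^+=-5.8329  a^+=-3.0639
step 3: x_pred=-10.8509  r=16.5209  x^+=0.3998  v^+=-0.7820  a^+=4.7367
step 4: x_pred=1.5798  r=-1.6198  x^+=0.4767  v^+=2.6711  a^+=3.9718
step 5: x_pred=4.4270  r=-1.0870  x^+=3.6868  v^+=5.6943  a^+=3.4586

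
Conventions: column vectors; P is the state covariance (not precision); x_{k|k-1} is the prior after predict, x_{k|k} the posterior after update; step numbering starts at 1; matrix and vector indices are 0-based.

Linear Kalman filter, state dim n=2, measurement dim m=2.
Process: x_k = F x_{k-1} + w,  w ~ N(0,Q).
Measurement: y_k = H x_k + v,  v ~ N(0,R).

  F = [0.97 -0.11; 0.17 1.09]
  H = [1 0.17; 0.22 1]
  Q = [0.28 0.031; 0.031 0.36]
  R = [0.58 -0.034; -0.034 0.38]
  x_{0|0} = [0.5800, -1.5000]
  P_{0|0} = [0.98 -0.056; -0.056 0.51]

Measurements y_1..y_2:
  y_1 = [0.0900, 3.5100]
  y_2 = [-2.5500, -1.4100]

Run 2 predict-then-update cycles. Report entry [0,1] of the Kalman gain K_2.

step 1: x^-=[0.7276, -1.5364]  P^-=[1.2202 0.0733; 0.0733 0.9735]  S=[1.8533 0.4760; 0.4760 1.4448]  K=[0.6602 0.0190; -0.0514 0.7019]  nu=[-0.3764, 4.8863]  x^+=[0.5720, 1.9126]  P^+=[0.3998 -0.1032; -0.1032 0.2912]
step 2: x^-=[0.3444, 2.1820]  P^-=[0.6818 -0.0451; -0.0451 0.6793]  S=[1.2660 0.1846; 0.1846 1.0724]  K=[0.5315 0.0063; -0.0364 0.6304]  nu=[-3.2654, -3.6678]  x^+=[-1.4141, -0.0114]  P^+=[0.3228 -0.0867; -0.0867 0.2599]

K[0,1] = 0.0063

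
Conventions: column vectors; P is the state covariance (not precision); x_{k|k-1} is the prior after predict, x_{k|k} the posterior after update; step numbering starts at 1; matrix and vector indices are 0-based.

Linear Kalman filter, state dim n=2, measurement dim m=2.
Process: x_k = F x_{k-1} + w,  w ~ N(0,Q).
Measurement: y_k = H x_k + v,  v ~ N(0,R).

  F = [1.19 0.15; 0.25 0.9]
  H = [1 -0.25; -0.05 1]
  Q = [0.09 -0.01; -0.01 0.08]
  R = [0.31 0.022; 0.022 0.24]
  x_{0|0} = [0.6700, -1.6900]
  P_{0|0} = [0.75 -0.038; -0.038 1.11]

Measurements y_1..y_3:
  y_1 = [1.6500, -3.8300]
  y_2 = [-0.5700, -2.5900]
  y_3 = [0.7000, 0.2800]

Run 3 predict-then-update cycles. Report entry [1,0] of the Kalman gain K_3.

K[1,0] = 0.0646

step 1: x^-=[0.5438, -1.3535]  P^-=[1.1635 0.3209; 0.3209 1.0089]  S=[1.3761 0.0365; 0.0365 1.2197]  K=[0.7821 0.1920; 0.0283 0.8132]  nu=[0.7678, -2.4493]  x^+=[0.6741, -3.3234]  P^+=[0.2658 0.0766; 0.0766 0.1996]
step 2: x^-=[0.3037, -2.8225]  P^-=[0.4983 0.1809; 0.1809 0.2928]  S=[0.7361 0.1071; 0.1071 0.5159]  K=[0.5893 0.1801; 0.0684 0.5357]  nu=[-1.5793, 0.2477]  x^+=[-0.5823, -2.7979]  P^+=[0.2032 0.0663; 0.0663 0.1334]
step 3: x^-=[-1.1126, -2.6637]  P^-=[0.4045 0.1420; 0.1420 0.2306]  S=[0.6579 0.0879; 0.0879 0.4574]  K=[0.5391 0.1626; 0.0646 0.4762]  nu=[1.1467, 2.8880]  x^+=[-0.0247, -1.2143]  P^+=[0.1857 0.0602; 0.0602 0.1187]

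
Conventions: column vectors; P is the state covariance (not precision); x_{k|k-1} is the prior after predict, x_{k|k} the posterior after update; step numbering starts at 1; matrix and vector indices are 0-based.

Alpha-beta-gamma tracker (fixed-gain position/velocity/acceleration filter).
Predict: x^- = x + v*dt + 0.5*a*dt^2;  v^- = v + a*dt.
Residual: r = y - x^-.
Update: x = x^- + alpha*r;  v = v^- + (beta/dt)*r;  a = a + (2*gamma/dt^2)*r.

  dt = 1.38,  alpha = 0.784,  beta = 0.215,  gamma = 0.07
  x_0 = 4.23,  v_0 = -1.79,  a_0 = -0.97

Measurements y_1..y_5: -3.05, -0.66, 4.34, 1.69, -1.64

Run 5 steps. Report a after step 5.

step 1: x_pred=0.8362  r=-3.8862  x^+=-2.2106  v^+=-3.7341  a^+=-1.2557
step 2: x_pred=-8.5592  r=7.8992  x^+=-2.3662  v^+=-4.2362  a^+=-0.6750
step 3: x_pred=-8.8549  r=13.1949  x^+=1.4899  v^+=-3.1120  a^+=0.2950
step 4: x_pred=-2.5237  r=4.2137  x^+=0.7798  v^+=-2.0483  a^+=0.6048
step 5: x_pred=-1.4710  r=-0.1690  x^+=-1.6035  v^+=-1.2401  a^+=0.5924

a_post = 0.5924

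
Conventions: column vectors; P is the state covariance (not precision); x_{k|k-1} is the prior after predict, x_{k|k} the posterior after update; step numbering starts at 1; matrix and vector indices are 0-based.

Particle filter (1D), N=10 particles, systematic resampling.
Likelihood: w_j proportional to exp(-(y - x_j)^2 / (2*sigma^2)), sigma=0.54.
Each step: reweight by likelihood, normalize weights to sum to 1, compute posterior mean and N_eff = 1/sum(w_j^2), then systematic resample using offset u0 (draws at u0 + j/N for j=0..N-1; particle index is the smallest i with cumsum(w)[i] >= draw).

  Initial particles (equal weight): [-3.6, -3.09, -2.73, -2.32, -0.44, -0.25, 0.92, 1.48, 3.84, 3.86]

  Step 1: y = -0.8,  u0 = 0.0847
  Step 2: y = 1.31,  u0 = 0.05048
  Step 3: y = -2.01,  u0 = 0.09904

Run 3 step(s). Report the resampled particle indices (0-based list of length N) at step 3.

step 1: w=[0.0000, 0.0001, 0.0012, 0.0134, 0.5626, 0.4183, 0.0044, 0.0001, 0.0000, 0.0000]  mean=-0.3824  Neff=2.0339  idx=[4, 4, 4, 4, 4, 5, 5, 5, 5, 5]
step 2: w=[0.0508, 0.0508, 0.0508, 0.0508, 0.0508, 0.1492, 0.1492, 0.1492, 0.1492, 0.1492]  mean=-0.2982  Neff=8.0488  idx=[0, 2, 4, 5, 6, 6, 7, 8, 8, 9]
step 3: w=[0.1864, 0.1864, 0.1864, 0.0630, 0.0630, 0.0630, 0.0630, 0.0630, 0.0630, 0.0630]  mean=-0.3562  Neff=7.5774  idx=[0, 1, 1, 2, 2, 3, 5, 6, 8, 9]

resampled_idx = [0, 1, 1, 2, 2, 3, 5, 6, 8, 9]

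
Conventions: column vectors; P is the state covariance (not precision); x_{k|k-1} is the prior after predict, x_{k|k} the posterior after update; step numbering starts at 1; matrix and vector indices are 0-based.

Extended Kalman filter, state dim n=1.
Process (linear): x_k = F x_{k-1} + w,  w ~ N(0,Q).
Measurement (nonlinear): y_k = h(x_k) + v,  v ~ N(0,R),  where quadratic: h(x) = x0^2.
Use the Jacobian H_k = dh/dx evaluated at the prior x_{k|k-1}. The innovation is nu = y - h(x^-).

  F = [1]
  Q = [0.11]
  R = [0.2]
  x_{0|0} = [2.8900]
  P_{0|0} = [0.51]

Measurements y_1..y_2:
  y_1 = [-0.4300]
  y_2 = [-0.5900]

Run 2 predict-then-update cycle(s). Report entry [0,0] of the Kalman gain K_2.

step 1: x^-=[2.8900]  P^-=[0.6200]  H_jac=[5.7800]  S=[20.9132]  K=[0.1714]  nu=[-8.7821]  x^+=[1.3851]  P^+=[0.0059]
step 2: x^-=[1.3851]  P^-=[0.1159]  H_jac=[2.7703]  S=[1.0897]  K=[0.2947]  nu=[-2.5086]  x^+=[0.6458]  P^+=[0.0213]

K[0,0] = 0.2947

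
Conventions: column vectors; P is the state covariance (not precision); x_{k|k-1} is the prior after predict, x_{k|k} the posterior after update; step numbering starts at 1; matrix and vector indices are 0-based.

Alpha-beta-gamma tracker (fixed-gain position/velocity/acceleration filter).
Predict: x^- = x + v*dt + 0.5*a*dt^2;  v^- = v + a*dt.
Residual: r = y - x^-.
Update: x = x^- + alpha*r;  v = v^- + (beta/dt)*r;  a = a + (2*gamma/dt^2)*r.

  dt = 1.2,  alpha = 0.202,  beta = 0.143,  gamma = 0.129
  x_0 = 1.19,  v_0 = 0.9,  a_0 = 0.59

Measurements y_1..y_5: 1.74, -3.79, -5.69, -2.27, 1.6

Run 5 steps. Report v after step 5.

v_post = -6.5684

step 1: x_pred=2.6948  r=-0.9548  x^+=2.5019  v^+=1.4942  a^+=0.4189
step 2: x_pred=4.5966  r=-8.3866  x^+=2.9025  v^+=0.9975  a^+=-1.0837
step 3: x_pred=3.3193  r=-9.0093  x^+=1.4994  v^+=-1.3765  a^+=-2.6978
step 4: x_pred=-2.0948  r=-0.1752  x^+=-2.1302  v^+=-4.6348  a^+=-2.7292
step 5: x_pred=-9.6570  r=11.2570  x^+=-7.3831  v^+=-6.5684  a^+=-0.7124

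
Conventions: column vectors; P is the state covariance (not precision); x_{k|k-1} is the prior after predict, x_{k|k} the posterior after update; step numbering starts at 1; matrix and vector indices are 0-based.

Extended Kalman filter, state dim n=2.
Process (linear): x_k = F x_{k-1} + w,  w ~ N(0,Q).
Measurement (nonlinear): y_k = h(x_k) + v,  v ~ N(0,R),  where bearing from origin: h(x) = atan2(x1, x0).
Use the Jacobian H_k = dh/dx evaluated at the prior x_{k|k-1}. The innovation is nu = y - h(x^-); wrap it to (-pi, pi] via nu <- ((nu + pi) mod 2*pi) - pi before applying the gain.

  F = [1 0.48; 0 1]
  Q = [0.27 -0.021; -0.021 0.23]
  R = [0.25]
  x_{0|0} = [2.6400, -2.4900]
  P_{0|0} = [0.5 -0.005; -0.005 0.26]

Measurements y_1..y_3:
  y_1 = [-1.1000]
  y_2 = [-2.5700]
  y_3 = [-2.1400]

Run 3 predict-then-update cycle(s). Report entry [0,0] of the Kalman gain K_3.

K[0,0] = 0.6010

step 1: x^-=[1.4448, -2.4900]  P^-=[0.8251 0.0988; 0.0988 0.4900]  H_jac=[0.3005 0.1743]  S=[0.3497]  K=[0.7581; 0.3291]  nu=[-0.0550]  x^+=[1.4031, -2.5081]  P^+=[0.6241 0.0115; 0.0115 0.4521]
step 2: x^-=[0.1992, -2.5081]  P^-=[1.0094 0.2076; 0.2076 0.6821]  H_jac=[0.3962 0.0315]  S=[0.4143]  K=[0.9810; 0.2503]  nu=[-1.0785]  x^+=[-0.8588, -2.7780]  P^+=[0.6106 0.1058; 0.1058 0.6562]
step 3: x^-=[-2.1922, -2.7780]  P^-=[1.1334 0.3998; 0.3998 0.8862]  H_jac=[0.2218 -0.1751]  S=[0.3019]  K=[0.6010; -0.2201]  nu=[0.0989]  x^+=[-2.1328, -2.7998]  P^+=[1.0243 0.4397; 0.4397 0.8715]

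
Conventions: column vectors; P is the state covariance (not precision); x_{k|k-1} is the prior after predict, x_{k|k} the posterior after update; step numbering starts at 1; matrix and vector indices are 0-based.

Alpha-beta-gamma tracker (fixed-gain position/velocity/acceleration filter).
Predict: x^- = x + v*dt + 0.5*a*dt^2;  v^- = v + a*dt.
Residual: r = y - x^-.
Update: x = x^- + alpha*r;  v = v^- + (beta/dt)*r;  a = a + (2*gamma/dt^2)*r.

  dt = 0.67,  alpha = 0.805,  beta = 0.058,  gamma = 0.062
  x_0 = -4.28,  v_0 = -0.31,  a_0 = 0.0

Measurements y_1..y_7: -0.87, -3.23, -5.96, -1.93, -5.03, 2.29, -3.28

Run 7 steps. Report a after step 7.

step 1: x_pred=-4.4877  r=3.6177  x^+=-1.5755  v^+=0.0032  a^+=0.9993
step 2: x_pred=-1.3490  r=-1.8810  x^+=-2.8632  v^+=0.5099  a^+=0.4797
step 3: x_pred=-2.4139  r=-3.5461  x^+=-5.2685  v^+=0.5243  a^+=-0.4998
step 4: x_pred=-5.0294  r=3.0994  x^+=-2.5344  v^+=0.4578  a^+=0.3563
step 5: x_pred=-2.1477  r=-2.8823  x^+=-4.4679  v^+=0.4470  a^+=-0.4398
step 6: x_pred=-4.2672  r=6.5572  x^+=1.0114  v^+=0.7200  a^+=1.3715
step 7: x_pred=1.8015  r=-5.0815  x^+=-2.2891  v^+=1.1989  a^+=-0.0322

a_post = -0.0322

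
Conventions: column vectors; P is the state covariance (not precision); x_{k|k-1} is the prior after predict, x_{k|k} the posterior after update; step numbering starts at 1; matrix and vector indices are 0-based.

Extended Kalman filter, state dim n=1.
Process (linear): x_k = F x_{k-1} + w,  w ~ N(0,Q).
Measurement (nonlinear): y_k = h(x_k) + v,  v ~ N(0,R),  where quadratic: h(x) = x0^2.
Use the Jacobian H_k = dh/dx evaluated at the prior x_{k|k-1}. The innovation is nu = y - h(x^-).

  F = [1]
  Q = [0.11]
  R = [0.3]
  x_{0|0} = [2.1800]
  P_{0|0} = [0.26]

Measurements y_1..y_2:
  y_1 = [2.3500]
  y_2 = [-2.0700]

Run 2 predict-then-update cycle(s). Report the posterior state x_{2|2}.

x_post = [0.4607]

step 1: x^-=[2.1800]  P^-=[0.3700]  H_jac=[4.3600]  S=[7.3336]  K=[0.2200]  nu=[-2.4024]  x^+=[1.6515]  P^+=[0.0151]
step 2: x^-=[1.6515]  P^-=[0.1251]  H_jac=[3.3031]  S=[1.6653]  K=[0.2482]  nu=[-4.7976]  x^+=[0.4607]  P^+=[0.0225]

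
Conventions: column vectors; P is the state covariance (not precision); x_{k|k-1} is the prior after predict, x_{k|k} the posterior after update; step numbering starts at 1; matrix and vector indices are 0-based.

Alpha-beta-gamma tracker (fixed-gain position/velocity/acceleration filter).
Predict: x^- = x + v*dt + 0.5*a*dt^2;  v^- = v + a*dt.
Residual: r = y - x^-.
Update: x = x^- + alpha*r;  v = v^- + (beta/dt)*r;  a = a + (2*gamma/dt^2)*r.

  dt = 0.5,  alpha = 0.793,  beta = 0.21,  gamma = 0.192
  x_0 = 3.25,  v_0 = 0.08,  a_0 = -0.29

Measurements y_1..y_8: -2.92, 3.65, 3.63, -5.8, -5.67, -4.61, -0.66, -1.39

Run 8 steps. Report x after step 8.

x_post = -1.5387

step 1: x_pred=3.2538  r=-6.1738  x^+=-1.6420  v^+=-2.6580  a^+=-9.7729
step 2: x_pred=-4.1926  r=7.8426  x^+=2.0266  v^+=-4.2505  a^+=2.2734
step 3: x_pred=0.1855  r=3.4445  x^+=2.9170  v^+=-1.6671  a^+=7.5642
step 4: x_pred=3.0289  r=-8.8289  x^+=-3.9724  v^+=-1.5932  a^+=-5.9971
step 5: x_pred=-5.5186  r=-0.1514  x^+=-5.6387  v^+=-4.6553  a^+=-6.2296
step 6: x_pred=-8.7450  r=4.1350  x^+=-5.4660  v^+=-6.0334  a^+=0.1218
step 7: x_pred=-8.4674  r=7.8074  x^+=-2.2761  v^+=-2.6934  a^+=12.1140
step 8: x_pred=-2.1086  r=0.7186  x^+=-1.5387  v^+=3.6654  a^+=13.2177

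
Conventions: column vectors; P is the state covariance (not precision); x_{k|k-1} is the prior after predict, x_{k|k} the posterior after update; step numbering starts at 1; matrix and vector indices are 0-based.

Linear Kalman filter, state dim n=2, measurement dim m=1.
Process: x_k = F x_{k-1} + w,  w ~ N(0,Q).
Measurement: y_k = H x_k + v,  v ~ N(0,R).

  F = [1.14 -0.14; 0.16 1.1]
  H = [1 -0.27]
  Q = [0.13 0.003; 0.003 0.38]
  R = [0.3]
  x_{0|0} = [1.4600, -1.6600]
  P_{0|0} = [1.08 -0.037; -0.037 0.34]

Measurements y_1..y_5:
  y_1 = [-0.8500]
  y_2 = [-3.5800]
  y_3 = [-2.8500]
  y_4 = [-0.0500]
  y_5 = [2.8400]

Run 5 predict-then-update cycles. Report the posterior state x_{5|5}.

step 1: x^-=[1.8968, -1.5924]  P^-=[1.5520 0.1021; 0.1021 0.8060]  S=[1.8557]  K=[0.8215; -0.0623]  nu=[-3.1767]  x^+=[-0.7130, -1.3946]  P^+=[0.2996 0.1970; 0.1970 0.7988]
step 2: x^-=[-0.6175, -1.6481]  P^-=[0.4722 0.1773; 0.1773 1.4236]  S=[0.7803]  K=[0.5438; -0.2654]  nu=[-3.4074]  x^+=[-2.4706, -0.7436]  P^+=[0.2414 0.2899; 0.2899 1.3686]
step 3: x^-=[-2.7124, -1.2133]  P^-=[0.3780 0.1933; 0.1933 2.1443]  S=[0.7300]  K=[0.4464; -0.5283]  nu=[-0.4652]  x^+=[-2.9201, -0.9676]  P^+=[0.2326 0.3655; 0.3655 1.9405]
step 4: x^-=[-3.1934, -1.5315]  P^-=[0.3537 0.1967; 0.1967 2.8626]  S=[0.7561]  K=[0.3975; -0.7621]  nu=[2.7299]  x^+=[-2.1083, -3.6119]  P^+=[0.2342 0.4257; 0.4257 2.4235]
step 5: x^-=[-1.8978, -4.3105]  P^-=[0.3460 0.1968; 0.1968 3.4683]  S=[0.7925]  K=[0.3695; -0.9332]  nu=[3.5740]  x^+=[-0.5773, -7.6459]  P^+=[0.2378 0.4701; 0.4701 2.7780]

x_post = [-0.5773, -7.6459]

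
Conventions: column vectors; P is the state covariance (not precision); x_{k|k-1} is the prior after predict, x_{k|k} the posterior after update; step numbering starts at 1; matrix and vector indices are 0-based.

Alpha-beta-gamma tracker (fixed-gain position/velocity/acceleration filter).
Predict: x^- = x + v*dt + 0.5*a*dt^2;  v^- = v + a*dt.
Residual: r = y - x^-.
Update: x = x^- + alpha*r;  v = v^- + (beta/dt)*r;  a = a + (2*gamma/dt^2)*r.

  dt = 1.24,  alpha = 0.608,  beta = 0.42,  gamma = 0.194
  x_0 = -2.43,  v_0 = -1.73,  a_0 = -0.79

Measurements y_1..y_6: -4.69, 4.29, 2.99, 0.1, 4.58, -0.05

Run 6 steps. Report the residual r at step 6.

resid = -9.1729

step 1: x_pred=-5.1826  r=0.4926  x^+=-4.8831  v^+=-2.5428  a^+=-0.6657
step 2: x_pred=-8.5479  r=12.8379  x^+=-0.7425  v^+=0.9801  a^+=2.5738
step 3: x_pred=2.4516  r=0.5384  x^+=2.7789  v^+=4.3540  a^+=2.7097
step 4: x_pred=10.2611  r=-10.1611  x^+=4.0831  v^+=4.2723  a^+=0.1456
step 5: x_pred=9.4928  r=-4.9128  x^+=6.5058  v^+=2.7889  a^+=-1.0941
step 6: x_pred=9.1229  r=-9.1729  x^+=3.5458  v^+=-1.6747  a^+=-3.4088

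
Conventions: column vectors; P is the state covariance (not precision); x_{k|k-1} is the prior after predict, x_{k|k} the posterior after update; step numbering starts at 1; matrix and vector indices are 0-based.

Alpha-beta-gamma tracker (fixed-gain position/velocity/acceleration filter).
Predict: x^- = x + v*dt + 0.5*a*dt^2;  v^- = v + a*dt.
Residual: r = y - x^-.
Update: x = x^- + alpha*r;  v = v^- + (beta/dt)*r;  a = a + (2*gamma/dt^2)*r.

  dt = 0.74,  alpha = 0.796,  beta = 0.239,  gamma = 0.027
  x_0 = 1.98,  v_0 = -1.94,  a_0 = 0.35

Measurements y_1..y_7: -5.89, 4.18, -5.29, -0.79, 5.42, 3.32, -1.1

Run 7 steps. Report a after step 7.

a_post = 0.3305

step 1: x_pred=0.6402  r=-6.5302  x^+=-4.5578  v^+=-3.7901  a^+=-0.2940
step 2: x_pred=-7.4430  r=11.6230  x^+=1.8089  v^+=-0.2537  a^+=0.8522
step 3: x_pred=1.8545  r=-7.1445  x^+=-3.8325  v^+=-1.9306  a^+=0.1477
step 4: x_pred=-5.2207  r=4.4307  x^+=-1.6939  v^+=-0.3903  a^+=0.5846
step 5: x_pred=-1.8226  r=7.2426  x^+=3.9425  v^+=2.3815  a^+=1.2988
step 6: x_pred=6.0604  r=-2.7404  x^+=3.8790  v^+=2.4575  a^+=1.0286
step 7: x_pred=5.9792  r=-7.0792  x^+=0.3442  v^+=0.9323  a^+=0.3305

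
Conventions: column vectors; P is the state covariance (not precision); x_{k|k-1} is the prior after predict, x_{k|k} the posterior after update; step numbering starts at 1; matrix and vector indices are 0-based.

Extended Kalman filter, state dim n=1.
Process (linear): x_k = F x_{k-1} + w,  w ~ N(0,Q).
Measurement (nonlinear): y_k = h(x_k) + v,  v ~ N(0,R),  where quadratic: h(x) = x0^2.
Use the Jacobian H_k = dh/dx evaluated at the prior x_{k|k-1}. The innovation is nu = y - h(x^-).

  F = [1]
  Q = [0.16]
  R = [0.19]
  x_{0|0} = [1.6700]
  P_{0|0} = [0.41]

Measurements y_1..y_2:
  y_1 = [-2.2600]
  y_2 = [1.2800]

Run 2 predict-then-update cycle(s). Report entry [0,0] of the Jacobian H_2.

step 1: x^-=[1.6700]  P^-=[0.5700]  H_jac=[3.3400]  S=[6.5487]  K=[0.2907]  nu=[-5.0489]  x^+=[0.2022]  P^+=[0.0165]
step 2: x^-=[0.2022]  P^-=[0.1765]  H_jac=[0.4044]  S=[0.2189]  K=[0.3262]  nu=[1.2391]  x^+=[0.6064]  P^+=[0.1532]

H_jac[0,0] = 0.4044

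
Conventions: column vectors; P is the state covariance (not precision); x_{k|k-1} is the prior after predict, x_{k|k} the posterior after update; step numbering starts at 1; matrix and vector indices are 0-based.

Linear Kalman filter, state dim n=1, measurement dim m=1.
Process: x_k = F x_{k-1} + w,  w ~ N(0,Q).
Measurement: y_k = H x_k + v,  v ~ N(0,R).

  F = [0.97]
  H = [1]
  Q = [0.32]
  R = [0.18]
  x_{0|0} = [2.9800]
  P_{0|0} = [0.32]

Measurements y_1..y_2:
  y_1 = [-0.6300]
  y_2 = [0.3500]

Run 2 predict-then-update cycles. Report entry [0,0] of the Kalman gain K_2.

K[0,0] = 0.7149

step 1: x^-=[2.8906]  P^-=[0.6211]  S=[0.8011]  K=[0.7753]  nu=[-3.5206]  x^+=[0.1611]  P^+=[0.1396]
step 2: x^-=[0.1562]  P^-=[0.4513]  S=[0.6313]  K=[0.7149]  nu=[0.1938]  x^+=[0.2948]  P^+=[0.1287]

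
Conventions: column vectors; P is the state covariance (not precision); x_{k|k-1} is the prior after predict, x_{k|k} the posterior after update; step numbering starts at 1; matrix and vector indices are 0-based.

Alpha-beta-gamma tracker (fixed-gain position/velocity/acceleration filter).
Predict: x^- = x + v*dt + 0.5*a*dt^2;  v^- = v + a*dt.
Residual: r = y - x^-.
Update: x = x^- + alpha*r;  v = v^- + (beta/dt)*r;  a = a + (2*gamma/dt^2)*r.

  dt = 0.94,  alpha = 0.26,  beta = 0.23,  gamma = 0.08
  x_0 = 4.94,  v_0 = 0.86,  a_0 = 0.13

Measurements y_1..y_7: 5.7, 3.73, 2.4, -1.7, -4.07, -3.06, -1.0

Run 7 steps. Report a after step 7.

step 1: x_pred=5.8058  r=-0.1058  x^+=5.7783  v^+=0.9563  a^+=0.1108
step 2: x_pred=6.7262  r=-2.9962  x^+=5.9472  v^+=0.3274  a^+=-0.4317
step 3: x_pred=6.0642  r=-3.6642  x^+=5.1115  v^+=-0.9750  a^+=-1.0952
step 4: x_pred=3.7111  r=-5.4111  x^+=2.3043  v^+=-3.3285  a^+=-2.0751
step 5: x_pred=-1.7413  r=-2.3287  x^+=-2.3468  v^+=-5.8488  a^+=-2.4967
step 6: x_pred=-8.9477  r=5.8877  x^+=-7.4169  v^+=-6.7551  a^+=-1.4306
step 7: x_pred=-14.3988  r=13.3988  x^+=-10.9151  v^+=-4.8215  a^+=0.9956

a_post = 0.9956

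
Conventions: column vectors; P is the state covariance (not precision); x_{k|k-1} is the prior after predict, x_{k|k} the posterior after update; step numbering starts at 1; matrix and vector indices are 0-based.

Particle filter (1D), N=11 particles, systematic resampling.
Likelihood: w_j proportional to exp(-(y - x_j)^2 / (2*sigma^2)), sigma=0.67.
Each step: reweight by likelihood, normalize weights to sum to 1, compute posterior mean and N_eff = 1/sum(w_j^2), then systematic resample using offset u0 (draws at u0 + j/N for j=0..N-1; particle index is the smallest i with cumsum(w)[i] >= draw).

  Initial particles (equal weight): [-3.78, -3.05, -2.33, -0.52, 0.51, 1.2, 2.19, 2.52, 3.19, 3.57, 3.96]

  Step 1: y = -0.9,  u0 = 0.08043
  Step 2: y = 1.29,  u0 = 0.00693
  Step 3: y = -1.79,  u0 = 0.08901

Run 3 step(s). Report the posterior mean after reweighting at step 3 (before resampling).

step 1: w=[0.0001, 0.0054, 0.0952, 0.7910, 0.1015, 0.0068, 0.0000, 0.0000, 0.0000, 0.0000, 0.0000]  mean=-0.5900  Neff=1.5503  idx=[2, 3, 3, 3, 3, 3, 3, 3, 3, 4, 4]
step 2: w=[0.0000, 0.0213, 0.0213, 0.0213, 0.0213, 0.0213, 0.0213, 0.0213, 0.0213, 0.4150, 0.4150]  mean=0.3348  Neff=2.8736  idx=[1, 5, 9, 9, 9, 9, 9, 10, 10, 10, 10]
step 3: w=[0.4652, 0.4652, 0.0077, 0.0077, 0.0077, 0.0077, 0.0077, 0.0077, 0.0077, 0.0077, 0.0077]  mean=-0.4482  Neff=2.3079  idx=[0, 0, 0, 0, 0, 1, 1, 1, 1, 1, 10]

post_mean = -0.4482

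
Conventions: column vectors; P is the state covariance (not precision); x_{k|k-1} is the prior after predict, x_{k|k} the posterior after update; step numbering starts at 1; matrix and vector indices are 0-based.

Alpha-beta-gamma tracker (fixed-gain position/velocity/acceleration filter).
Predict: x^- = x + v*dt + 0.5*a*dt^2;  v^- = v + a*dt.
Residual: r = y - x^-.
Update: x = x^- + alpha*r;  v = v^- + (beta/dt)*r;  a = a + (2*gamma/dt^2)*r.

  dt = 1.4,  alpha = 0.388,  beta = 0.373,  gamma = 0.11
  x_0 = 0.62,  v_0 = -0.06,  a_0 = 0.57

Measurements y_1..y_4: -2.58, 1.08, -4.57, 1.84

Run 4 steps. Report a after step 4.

a_post = 0.1755

step 1: x_pred=1.0946  r=-3.6746  x^+=-0.3311  v^+=-0.2410  a^+=0.1575
step 2: x_pred=-0.5142  r=1.5942  x^+=0.1044  v^+=0.4043  a^+=0.3365
step 3: x_pred=1.0001  r=-5.5701  x^+=-1.1611  v^+=-0.6087  a^+=-0.2887
step 4: x_pred=-2.2962  r=4.1362  x^+=-0.6914  v^+=0.0891  a^+=0.1755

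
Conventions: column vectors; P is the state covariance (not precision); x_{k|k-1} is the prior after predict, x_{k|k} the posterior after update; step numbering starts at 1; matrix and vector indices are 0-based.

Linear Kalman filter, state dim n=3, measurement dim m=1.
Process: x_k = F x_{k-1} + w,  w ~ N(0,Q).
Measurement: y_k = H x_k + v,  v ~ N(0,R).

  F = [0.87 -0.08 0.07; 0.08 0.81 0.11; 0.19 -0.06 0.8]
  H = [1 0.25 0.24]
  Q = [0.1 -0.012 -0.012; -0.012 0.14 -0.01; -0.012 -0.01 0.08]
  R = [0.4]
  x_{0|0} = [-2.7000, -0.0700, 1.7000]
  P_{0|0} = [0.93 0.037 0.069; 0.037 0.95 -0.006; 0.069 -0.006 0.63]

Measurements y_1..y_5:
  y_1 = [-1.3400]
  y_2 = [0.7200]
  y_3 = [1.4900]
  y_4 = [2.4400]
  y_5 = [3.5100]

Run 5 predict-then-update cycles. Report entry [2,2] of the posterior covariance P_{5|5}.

P_post[2,2] = 0.2585

step 1: x^-=[-2.2244, -0.0857, 0.8512]  P^-=[0.8164 0.0286 0.2284; 0.0286 0.7818 0.0209; 0.2284 0.0209 0.5409]  S=[1.4229]  K=[0.6173; 0.1610; 0.2555]  nu=[0.7015]  x^+=[-1.7913, 0.0272, 1.0304]  P^+=[0.2742 -0.1128 0.0040; -0.1128 0.7449 -0.0376; 0.0040 -0.0376 0.4481]
step 2: x^-=[-1.4885, -0.0079, 0.4823]  P^-=[0.3311 -0.1179 0.0750; -0.1179 0.6147 -0.0432; 0.0750 -0.0432 0.3867]  S=[0.7637]  K=[0.4185; 0.0332; 0.2056]  nu=[2.0947]  x^+=[-0.6118, 0.0617, 0.9131]  P^+=[0.1973 -0.1285 0.0093; -0.1285 0.6138 -0.0484; 0.0093 -0.0484 0.3544]
step 3: x^-=[-0.4733, 0.1015, 0.6105]  P^-=[0.2746 -0.1265 0.0620; -0.1265 0.5232 -0.0551; 0.0620 -0.0551 0.3266]  S=[0.6860]  K=[0.3759; -0.0129; 0.1845]  nu=[1.7914]  x^+=[0.2000, 0.0783, 0.9411]  P^+=[0.1777 -0.1231 0.0144; -0.1231 0.5231 -0.0534; 0.0144 -0.0534 0.3032]
step 4: x^-=[0.2337, 0.1830, 0.7862]  P^-=[0.2588 -0.1183 0.0590; -0.1183 0.4628 -0.0574; 0.0590 -0.0574 0.2947]  S=[0.6670]  K=[0.3649; -0.0245; 0.1730]  nu=[1.9719]  x^+=[0.9532, 0.1346, 1.1273]  P^+=[0.1700 -0.1123 0.0169; -0.1123 0.4624 -0.0546; 0.0169 -0.0546 0.2747]
step 5: x^-=[0.8975, 0.3093, 1.0749]  P^-=[0.2513 -0.1073 0.0570; -0.1073 0.4238 -0.0560; 0.0570 -0.0560 0.2766]  S=[0.6606]  K=[0.3604; -0.0225; 0.1655]  nu=[2.2773]  x^+=[1.7182, 0.2581, 1.4518]  P^+=[0.1654 -0.1020 0.0176; -0.1020 0.4234 -0.0536; 0.0176 -0.0536 0.2585]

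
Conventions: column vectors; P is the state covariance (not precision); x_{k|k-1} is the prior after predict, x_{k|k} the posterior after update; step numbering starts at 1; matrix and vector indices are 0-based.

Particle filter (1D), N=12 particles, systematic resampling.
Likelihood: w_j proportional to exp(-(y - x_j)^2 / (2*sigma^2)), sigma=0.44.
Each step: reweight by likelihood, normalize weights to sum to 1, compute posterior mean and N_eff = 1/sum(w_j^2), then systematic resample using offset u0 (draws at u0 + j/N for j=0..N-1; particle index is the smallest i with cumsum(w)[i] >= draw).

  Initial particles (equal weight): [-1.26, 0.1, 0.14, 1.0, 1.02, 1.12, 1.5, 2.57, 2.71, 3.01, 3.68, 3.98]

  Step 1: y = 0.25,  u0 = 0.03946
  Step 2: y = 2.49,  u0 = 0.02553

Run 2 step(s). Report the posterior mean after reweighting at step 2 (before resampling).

post_mean = 1.0682

step 1: w=[0.0011, 0.3737, 0.3839, 0.0926, 0.0856, 0.0561, 0.0070, 0.0000, 0.0000, 0.0000, 0.0000, 0.0000]  mean=0.3430  Neff=3.2670  idx=[1, 1, 1, 1, 1, 2, 2, 2, 2, 3, 4, 5]
step 2: w=[0.0000, 0.0000, 0.0000, 0.0000, 0.0000, 0.0000, 0.0000, 0.0000, 0.0000, 0.2177, 0.2537, 0.5283]  mean=1.0682  Neff=2.5586  idx=[9, 9, 9, 10, 10, 10, 11, 11, 11, 11, 11, 11]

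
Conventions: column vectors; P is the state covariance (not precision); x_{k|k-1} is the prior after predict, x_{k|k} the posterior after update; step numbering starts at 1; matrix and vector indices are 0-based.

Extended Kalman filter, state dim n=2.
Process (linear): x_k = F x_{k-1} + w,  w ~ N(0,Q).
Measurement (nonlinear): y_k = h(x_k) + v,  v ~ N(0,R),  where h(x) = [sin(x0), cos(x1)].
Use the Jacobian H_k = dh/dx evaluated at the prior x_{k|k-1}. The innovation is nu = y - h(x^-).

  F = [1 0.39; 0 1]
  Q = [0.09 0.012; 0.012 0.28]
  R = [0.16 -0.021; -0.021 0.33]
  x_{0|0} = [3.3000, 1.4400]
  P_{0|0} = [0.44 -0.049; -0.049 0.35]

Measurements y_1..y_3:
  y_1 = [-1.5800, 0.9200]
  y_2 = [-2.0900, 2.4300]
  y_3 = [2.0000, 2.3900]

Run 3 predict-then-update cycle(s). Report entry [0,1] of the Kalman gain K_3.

K[0,1] = -0.0002

step 1: x^-=[3.8616, 1.4400]  P^-=[0.5450 0.0995; 0.0995 0.6300]  H_jac=[-0.7518 0.0000; 0.0000 -0.9915]  S=[0.4680 0.0532; 0.0532 0.9493]  K=[-0.8692 -0.0552; -0.0856 -0.6532]  nu=[-0.9206, 0.7896]  x^+=[4.6181, 1.0031]  P^+=[0.1834 -0.0000; -0.0000 0.2156]
step 2: x^-=[5.0093, 1.0031]  P^-=[0.3062 0.0961; 0.0961 0.4956]  H_jac=[0.2926 0.0000; 0.0000 -0.8431]  S=[0.1862 -0.0447; -0.0447 0.6823]  K=[0.4599 -0.0886; 0.0040 -0.6122]  nu=[-1.1338, 1.8923]  x^+=[4.3203, -0.1598]  P^+=[0.2578 0.0461; 0.0461 0.2397]
step 3: x^-=[4.2580, -0.1598]  P^-=[0.4203 0.1516; 0.1516 0.5197]  H_jac=[-0.4389 0.0000; 0.0000 0.1591]  S=[0.2410 -0.0316; -0.0316 0.3432]  K=[-0.7655 -0.0002; -0.2475 0.2182]  nu=[2.8985, 1.4027]  x^+=[2.0388, -0.5712]  P^+=[0.2791 0.1007; 0.1007 0.4852]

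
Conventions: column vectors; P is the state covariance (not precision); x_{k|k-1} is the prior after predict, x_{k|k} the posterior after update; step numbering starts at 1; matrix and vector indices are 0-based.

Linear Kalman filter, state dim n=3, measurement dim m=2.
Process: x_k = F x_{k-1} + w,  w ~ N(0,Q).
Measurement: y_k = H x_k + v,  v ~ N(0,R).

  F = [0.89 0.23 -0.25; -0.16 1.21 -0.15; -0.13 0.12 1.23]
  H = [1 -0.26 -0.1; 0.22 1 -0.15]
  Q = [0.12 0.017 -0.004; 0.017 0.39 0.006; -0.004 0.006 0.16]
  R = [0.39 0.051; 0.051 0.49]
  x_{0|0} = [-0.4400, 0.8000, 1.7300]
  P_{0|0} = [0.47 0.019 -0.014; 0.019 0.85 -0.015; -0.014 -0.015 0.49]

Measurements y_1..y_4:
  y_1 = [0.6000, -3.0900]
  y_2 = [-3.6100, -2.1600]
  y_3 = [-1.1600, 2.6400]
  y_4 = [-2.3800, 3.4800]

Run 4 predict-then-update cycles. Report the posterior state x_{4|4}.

x_post = [-1.1868, 3.1234, 1.9832]

step 1: x^-=[-0.6401, 0.7789, 2.2811]  P^-=[0.5836 0.2311 -0.2037; 0.2311 1.6550 0.0259; -0.2037 0.0259 0.9210]  S=[1.0166 0.0143; 0.0143 2.3013]  K=[0.5327 0.1662; -0.2089 0.7408; -0.2967 -0.0664]  nu=[1.6707, -3.3859]  x^+=[-0.3129, -2.0785, 2.0104]  P^+=[0.2291 0.0557 -0.0164; 0.0557 0.3520 0.0791; -0.0164 0.0791 0.8208]
step 2: x^-=[-1.2591, -2.7665, 2.2640]  P^-=[0.3924 0.1460 -0.2674; 0.1460 0.8786 0.0198; -0.2674 0.0198 1.4376]  S=[0.8348 0.1129; 0.1129 1.4959]  K=[0.4365 0.1492; -0.1851 0.6208; -0.4806 -0.1340]  nu=[-2.8438, 1.2231]  x^+=[-2.3179, -1.4809, 3.4668]  P^+=[0.1854 0.0474 -0.0477; 0.0474 0.2994 0.1008; -0.0477 0.1008 1.2033]
step 3: x^-=[-3.2702, -1.9410, 4.3878]  P^-=[0.3869 0.1389 -0.4119; 0.1389 0.8030 -0.0203; -0.4119 -0.0203 2.0315]  S=[0.8607 0.1608; 0.1608 1.4518]  K=[0.4276 0.1495; -0.1905 0.5973; -0.6688 -0.2122]  nu=[2.0443, 5.9586]  x^+=[-1.5055, 1.2289, 1.7560]  P^+=[0.1766 0.0428 -0.0890; 0.0428 0.2903 0.1118; -0.0890 0.1118 1.5355]
step 4: x^-=[-1.4962, 1.4644, 2.5030]  P^-=[0.4155 0.1454 -0.5574; 0.1454 0.7927 -0.0589; -0.5574 -0.0589 2.5504]  S=[0.9174 0.2111; 0.2111 1.4786]  K=[0.4370 0.1543; -0.1959 0.5917; -0.8076 -0.2661]  nu=[-0.2527, 2.7202]  x^+=[-1.1868, 3.1234, 1.9832]  P^+=[0.1767 0.0407 -0.1220; 0.0407 0.2888 0.1187; -0.1220 0.1187 1.7565]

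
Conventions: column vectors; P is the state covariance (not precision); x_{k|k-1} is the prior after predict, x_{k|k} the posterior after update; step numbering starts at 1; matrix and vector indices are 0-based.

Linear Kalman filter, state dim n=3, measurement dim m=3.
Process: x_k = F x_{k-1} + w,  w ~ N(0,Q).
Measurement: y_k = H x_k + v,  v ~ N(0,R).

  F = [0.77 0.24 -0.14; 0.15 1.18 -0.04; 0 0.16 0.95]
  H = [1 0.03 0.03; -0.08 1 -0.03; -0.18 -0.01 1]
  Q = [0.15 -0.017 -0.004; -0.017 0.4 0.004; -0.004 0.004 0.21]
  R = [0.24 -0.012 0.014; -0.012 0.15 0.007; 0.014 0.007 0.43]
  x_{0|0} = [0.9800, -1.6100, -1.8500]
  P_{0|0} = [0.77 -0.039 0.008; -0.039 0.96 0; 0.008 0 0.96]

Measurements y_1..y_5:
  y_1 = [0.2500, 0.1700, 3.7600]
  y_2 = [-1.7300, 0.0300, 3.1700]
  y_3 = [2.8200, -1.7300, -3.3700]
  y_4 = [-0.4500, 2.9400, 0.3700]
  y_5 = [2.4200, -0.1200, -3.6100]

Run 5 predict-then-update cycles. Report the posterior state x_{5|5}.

x_post = [1.5973, 0.5499, -1.5443]

step 1: x^-=[0.6272, -1.6788, -2.0151]  P^-=[0.6645 0.3119 -0.0938; 0.3119 1.7417 0.1490; -0.0938 0.1490 1.1010]  S=[0.9204 0.3047 -0.1667; 0.3047 1.8376 0.0662; -0.1667 0.0662 1.5846]  K=[0.7086 0.0271 -0.0632; 0.1016 0.9142 0.0201; 0.0567 0.0322 0.7091]  nu=[-0.2664, 1.8385, 5.8712]  x^+=[0.1173, 0.0927, 2.1925]  P^+=[0.1682 0.0090 0.0133; 0.0090 0.1374 0.0194; 0.0133 0.0194 0.3085]
step 2: x^-=[-0.1944, 0.0393, 2.0977]  P^-=[0.2628 0.0474 -0.0249; 0.0474 0.5967 0.0420; -0.0249 0.0420 0.4979]  S=[0.5052 0.0338 -0.0428; 0.0338 0.7386 0.0252; -0.0428 0.0252 0.9448]  K=[0.5160 0.0150 -0.0540; 0.0795 0.7970 0.0114; 0.0265 0.0199 0.5320]  nu=[-1.5997, 0.0381, 1.0377]  x^+=[-1.0752, -0.0457, 2.6081]  P^+=[0.1225 0.0057 0.0062; 0.0057 0.1195 0.0138; 0.0062 0.0138 0.2305]
step 3: x^-=[-1.2040, -0.3195, 2.4704]  P^-=[0.2339 0.0349 -0.0220; 0.0349 0.5702 0.0342; -0.0220 0.0342 0.4253]  S=[0.4756 0.0226 -0.0369; 0.0226 0.7143 0.0215; -0.0369 0.0215 0.8703]  K=[0.4879 0.0098 -0.0536; 0.0748 0.7902 0.0092; 0.0202 0.0170 0.4933]  nu=[3.9595, -1.4327, -6.0603]  x^+=[1.0386, -1.2112, -0.4632]  P^+=[0.1160 0.0047 0.0048; 0.0047 0.1185 0.0125; 0.0048 0.0125 0.2135]
step 4: x^-=[0.5739, -1.2549, -0.6339]  P^-=[0.2296 0.0331 -0.0212; 0.0331 0.5683 0.0330; -0.0212 0.0330 0.4095]  S=[0.4713 0.0210 -0.0358; 0.0210 0.7128 0.0210; -0.0358 0.0210 0.8541]  K=[0.4835 0.0089 -0.0535; 0.0740 0.7898 0.0087; 0.0192 0.0166 0.4840]  nu=[-0.9672, 4.2218, 1.0946]  x^+=[0.0852, 2.0173, -0.0525]  P^+=[0.1149 0.0045 0.0045; 0.0045 0.1184 0.0123; 0.0045 0.0123 0.2094]
step 5: x^-=[0.5571, 2.3953, 0.2729]  P^-=[0.2289 0.0328 -0.0209; 0.0328 0.5681 0.0329; -0.0209 0.0329 0.4058]  S=[0.4706 0.0207 -0.0355; 0.0207 0.7126 0.0210; -0.0355 0.0210 0.8502]  K=[0.4828 0.0088 -0.0535; 0.0739 0.7897 0.0086; 0.0192 0.0166 0.4817]  nu=[1.7828, -2.4626, -3.7587]  x^+=[1.5973, 0.5499, -1.5443]  P^+=[0.1147 0.0045 0.0045; 0.0045 0.1184 0.0123; 0.0045 0.0123 0.2084]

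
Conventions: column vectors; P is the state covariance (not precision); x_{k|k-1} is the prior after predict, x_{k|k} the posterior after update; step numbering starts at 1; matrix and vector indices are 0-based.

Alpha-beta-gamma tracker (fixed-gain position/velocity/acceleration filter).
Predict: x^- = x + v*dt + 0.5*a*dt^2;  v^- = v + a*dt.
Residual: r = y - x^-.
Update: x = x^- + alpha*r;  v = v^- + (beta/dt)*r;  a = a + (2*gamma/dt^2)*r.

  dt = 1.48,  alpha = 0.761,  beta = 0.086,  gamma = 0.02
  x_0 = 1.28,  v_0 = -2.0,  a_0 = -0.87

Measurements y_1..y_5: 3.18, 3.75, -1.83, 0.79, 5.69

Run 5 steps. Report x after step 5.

step 1: x_pred=-2.6328  r=5.8128  x^+=1.7907  v^+=-2.9498  a^+=-0.7638
step 2: x_pred=-3.4116  r=7.1616  x^+=2.0384  v^+=-3.6642  a^+=-0.6331
step 3: x_pred=-4.0779  r=2.2479  x^+=-2.3673  v^+=-4.4705  a^+=-0.5920
step 4: x_pred=-9.6320  r=10.4220  x^+=-1.7009  v^+=-4.7411  a^+=-0.4017
step 5: x_pred=-9.1576  r=14.8476  x^+=2.1414  v^+=-4.4728  a^+=-0.1306

x_post = 2.1414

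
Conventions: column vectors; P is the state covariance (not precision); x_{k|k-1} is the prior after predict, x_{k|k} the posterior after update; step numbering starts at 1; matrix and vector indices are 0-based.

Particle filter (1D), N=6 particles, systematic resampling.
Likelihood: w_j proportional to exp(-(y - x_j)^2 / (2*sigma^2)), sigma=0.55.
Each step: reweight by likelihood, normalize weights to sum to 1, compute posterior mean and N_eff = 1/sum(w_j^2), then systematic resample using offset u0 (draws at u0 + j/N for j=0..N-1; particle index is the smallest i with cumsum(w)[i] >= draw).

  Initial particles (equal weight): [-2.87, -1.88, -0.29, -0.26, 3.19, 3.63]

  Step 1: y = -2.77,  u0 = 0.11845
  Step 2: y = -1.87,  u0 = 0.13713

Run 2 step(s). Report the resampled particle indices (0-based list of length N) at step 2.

resampled_idx = [1, 4, 4, 4, 5, 5]

step 1: w=[0.7846, 0.2154, 0.0000, 0.0000, 0.0000, 0.0000]  mean=-2.6566  Neff=1.5107  idx=[0, 0, 0, 0, 1, 1]
step 2: w=[0.0692, 0.0692, 0.0692, 0.0692, 0.3615, 0.3615]  mean=-2.1542  Neff=3.5642  idx=[1, 4, 4, 4, 5, 5]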